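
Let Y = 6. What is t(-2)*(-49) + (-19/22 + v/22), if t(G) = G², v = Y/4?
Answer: -8659/44 ≈ -196.80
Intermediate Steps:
v = 3/2 (v = 6/4 = 6*(¼) = 3/2 ≈ 1.5000)
t(-2)*(-49) + (-19/22 + v/22) = (-2)²*(-49) + (-19/22 + (3/2)/22) = 4*(-49) + (-19*1/22 + (3/2)*(1/22)) = -196 + (-19/22 + 3/44) = -196 - 35/44 = -8659/44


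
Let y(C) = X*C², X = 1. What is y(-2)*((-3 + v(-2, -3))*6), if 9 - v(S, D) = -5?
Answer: 264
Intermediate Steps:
v(S, D) = 14 (v(S, D) = 9 - 1*(-5) = 9 + 5 = 14)
y(C) = C² (y(C) = 1*C² = C²)
y(-2)*((-3 + v(-2, -3))*6) = (-2)²*((-3 + 14)*6) = 4*(11*6) = 4*66 = 264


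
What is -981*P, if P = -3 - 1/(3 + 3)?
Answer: 6213/2 ≈ 3106.5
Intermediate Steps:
P = -19/6 (P = -3 - 1/6 = -3 - 1*⅙ = -3 - ⅙ = -19/6 ≈ -3.1667)
-981*P = -981*(-19/6) = 6213/2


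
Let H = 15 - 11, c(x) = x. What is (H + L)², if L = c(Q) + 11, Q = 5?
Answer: 400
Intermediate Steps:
H = 4
L = 16 (L = 5 + 11 = 16)
(H + L)² = (4 + 16)² = 20² = 400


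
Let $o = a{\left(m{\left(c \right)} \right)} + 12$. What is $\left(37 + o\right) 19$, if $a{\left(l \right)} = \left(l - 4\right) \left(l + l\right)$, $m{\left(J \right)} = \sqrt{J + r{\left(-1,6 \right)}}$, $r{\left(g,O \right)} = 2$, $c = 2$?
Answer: $779$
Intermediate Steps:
$m{\left(J \right)} = \sqrt{2 + J}$ ($m{\left(J \right)} = \sqrt{J + 2} = \sqrt{2 + J}$)
$a{\left(l \right)} = 2 l \left(-4 + l\right)$ ($a{\left(l \right)} = \left(-4 + l\right) 2 l = 2 l \left(-4 + l\right)$)
$o = 4$ ($o = 2 \sqrt{2 + 2} \left(-4 + \sqrt{2 + 2}\right) + 12 = 2 \sqrt{4} \left(-4 + \sqrt{4}\right) + 12 = 2 \cdot 2 \left(-4 + 2\right) + 12 = 2 \cdot 2 \left(-2\right) + 12 = -8 + 12 = 4$)
$\left(37 + o\right) 19 = \left(37 + 4\right) 19 = 41 \cdot 19 = 779$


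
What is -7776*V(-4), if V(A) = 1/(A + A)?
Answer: 972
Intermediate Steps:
V(A) = 1/(2*A)
-7776*V(-4) = -7776*(1/2)/(-4) = -7776*(1/2)*(-1/4) = -7776*(-1)/8 = -243*(-4) = 972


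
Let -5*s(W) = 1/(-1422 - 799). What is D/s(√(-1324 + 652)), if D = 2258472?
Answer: 25080331560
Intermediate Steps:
s(W) = 1/11105 (s(W) = -1/(5*(-1422 - 799)) = -⅕/(-2221) = -⅕*(-1/2221) = 1/11105)
D/s(√(-1324 + 652)) = 2258472/(1/11105) = 2258472*11105 = 25080331560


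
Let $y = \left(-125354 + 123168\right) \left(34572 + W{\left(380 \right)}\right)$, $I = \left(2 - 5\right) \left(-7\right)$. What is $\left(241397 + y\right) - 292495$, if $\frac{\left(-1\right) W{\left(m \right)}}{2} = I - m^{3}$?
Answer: $-239975917678$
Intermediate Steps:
$I = 21$ ($I = \left(-3\right) \left(-7\right) = 21$)
$W{\left(m \right)} = -42 + 2 m^{3}$ ($W{\left(m \right)} = - 2 \left(21 - m^{3}\right) = -42 + 2 m^{3}$)
$y = -239975866580$ ($y = \left(-125354 + 123168\right) \left(34572 - \left(42 - 2 \cdot 380^{3}\right)\right) = - 2186 \left(34572 + \left(-42 + 2 \cdot 54872000\right)\right) = - 2186 \left(34572 + \left(-42 + 109744000\right)\right) = - 2186 \left(34572 + 109743958\right) = \left(-2186\right) 109778530 = -239975866580$)
$\left(241397 + y\right) - 292495 = \left(241397 - 239975866580\right) - 292495 = -239975625183 - 292495 = -239975917678$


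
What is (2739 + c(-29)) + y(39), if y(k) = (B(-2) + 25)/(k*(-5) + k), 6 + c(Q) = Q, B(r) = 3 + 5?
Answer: 140597/52 ≈ 2703.8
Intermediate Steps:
B(r) = 8
c(Q) = -6 + Q
y(k) = -33/(4*k) (y(k) = (8 + 25)/(k*(-5) + k) = 33/(-5*k + k) = 33/((-4*k)) = 33*(-1/(4*k)) = -33/(4*k))
(2739 + c(-29)) + y(39) = (2739 + (-6 - 29)) - 33/4/39 = (2739 - 35) - 33/4*1/39 = 2704 - 11/52 = 140597/52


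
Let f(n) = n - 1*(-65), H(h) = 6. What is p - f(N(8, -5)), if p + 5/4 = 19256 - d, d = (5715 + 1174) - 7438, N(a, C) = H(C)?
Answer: 78931/4 ≈ 19733.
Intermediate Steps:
N(a, C) = 6
f(n) = 65 + n (f(n) = n + 65 = 65 + n)
d = -549 (d = 6889 - 7438 = -549)
p = 79215/4 (p = -5/4 + (19256 - 1*(-549)) = -5/4 + (19256 + 549) = -5/4 + 19805 = 79215/4 ≈ 19804.)
p - f(N(8, -5)) = 79215/4 - (65 + 6) = 79215/4 - 1*71 = 79215/4 - 71 = 78931/4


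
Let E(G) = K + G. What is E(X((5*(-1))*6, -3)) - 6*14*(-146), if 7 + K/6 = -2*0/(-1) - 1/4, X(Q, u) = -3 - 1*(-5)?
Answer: 24445/2 ≈ 12223.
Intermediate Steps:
X(Q, u) = 2 (X(Q, u) = -3 + 5 = 2)
K = -87/2 (K = -42 + 6*(-2*0/(-1) - 1/4) = -42 + 6*(0*(-1) - 1*¼) = -42 + 6*(0 - ¼) = -42 + 6*(-¼) = -42 - 3/2 = -87/2 ≈ -43.500)
E(G) = -87/2 + G
E(X((5*(-1))*6, -3)) - 6*14*(-146) = (-87/2 + 2) - 6*14*(-146) = -83/2 - 84*(-146) = -83/2 + 12264 = 24445/2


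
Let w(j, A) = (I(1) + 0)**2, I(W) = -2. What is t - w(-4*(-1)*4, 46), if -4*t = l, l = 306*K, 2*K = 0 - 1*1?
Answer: 137/4 ≈ 34.250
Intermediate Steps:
K = -1/2 (K = (0 - 1*1)/2 = (0 - 1)/2 = (1/2)*(-1) = -1/2 ≈ -0.50000)
l = -153 (l = 306*(-1/2) = -153)
t = 153/4 (t = -1/4*(-153) = 153/4 ≈ 38.250)
w(j, A) = 4 (w(j, A) = (-2 + 0)**2 = (-2)**2 = 4)
t - w(-4*(-1)*4, 46) = 153/4 - 1*4 = 153/4 - 4 = 137/4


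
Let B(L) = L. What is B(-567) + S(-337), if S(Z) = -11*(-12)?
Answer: -435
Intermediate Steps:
S(Z) = 132
B(-567) + S(-337) = -567 + 132 = -435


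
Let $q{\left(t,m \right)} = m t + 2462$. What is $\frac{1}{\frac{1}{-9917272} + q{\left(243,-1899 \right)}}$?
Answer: $- \frac{9917272}{4551978261641} \approx -2.1787 \cdot 10^{-6}$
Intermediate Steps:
$q{\left(t,m \right)} = 2462 + m t$
$\frac{1}{\frac{1}{-9917272} + q{\left(243,-1899 \right)}} = \frac{1}{\frac{1}{-9917272} + \left(2462 - 461457\right)} = \frac{1}{- \frac{1}{9917272} + \left(2462 - 461457\right)} = \frac{1}{- \frac{1}{9917272} - 458995} = \frac{1}{- \frac{4551978261641}{9917272}} = - \frac{9917272}{4551978261641}$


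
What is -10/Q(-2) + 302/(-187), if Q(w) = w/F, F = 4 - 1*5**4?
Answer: -580937/187 ≈ -3106.6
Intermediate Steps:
F = -621 (F = 4 - 1*625 = 4 - 625 = -621)
Q(w) = -w/621 (Q(w) = w/(-621) = w*(-1/621) = -w/621)
-10/Q(-2) + 302/(-187) = -10/((-1/621*(-2))) + 302/(-187) = -10/2/621 + 302*(-1/187) = -10*621/2 - 302/187 = -3105 - 302/187 = -580937/187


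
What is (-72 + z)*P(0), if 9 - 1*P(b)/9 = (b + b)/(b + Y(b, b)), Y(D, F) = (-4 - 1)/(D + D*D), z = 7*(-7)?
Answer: nan ≈ nan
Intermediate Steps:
z = -49
Y(D, F) = -5/(D + D²)
P(b) = 81 - 18*b/(b - 5/(b*(1 + b))) (P(b) = 81 - 9*(b + b)/(b - 5/(b*(1 + b))) = 81 - 9*2*b/(b - 5/(b*(1 + b))) = 81 - 18*b/(b - 5/(b*(1 + b))))
(-72 + z)*P(0) = (-72 - 49)*(9*(-45 + 7*0²*(1 + 0))/(-5 + 0²*(1 + 0))) = -1089*(-45 + 7*0*1)/(-5 + 0*1) = -1089*(-45 + 0)/(-5 + 0) = -1089*(-45)/(-5) = -1089*(-1)*(-45)/5 = -121*81 = -9801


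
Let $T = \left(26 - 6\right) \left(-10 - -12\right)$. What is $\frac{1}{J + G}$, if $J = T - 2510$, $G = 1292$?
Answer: $- \frac{1}{1178} \approx -0.0008489$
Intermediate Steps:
$T = 40$ ($T = 20 \left(-10 + 12\right) = 20 \cdot 2 = 40$)
$J = -2470$ ($J = 40 - 2510 = -2470$)
$\frac{1}{J + G} = \frac{1}{-2470 + 1292} = \frac{1}{-1178} = - \frac{1}{1178}$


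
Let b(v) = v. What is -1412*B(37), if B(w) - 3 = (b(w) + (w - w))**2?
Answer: -1937264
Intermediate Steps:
B(w) = 3 + w**2 (B(w) = 3 + (w + (w - w))**2 = 3 + (w + 0)**2 = 3 + w**2)
-1412*B(37) = -1412*(3 + 37**2) = -1412*(3 + 1369) = -1412*1372 = -1937264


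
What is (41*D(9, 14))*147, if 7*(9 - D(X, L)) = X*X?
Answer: -15498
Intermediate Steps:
D(X, L) = 9 - X²/7 (D(X, L) = 9 - X*X/7 = 9 - X²/7)
(41*D(9, 14))*147 = (41*(9 - ⅐*9²))*147 = (41*(9 - ⅐*81))*147 = (41*(9 - 81/7))*147 = (41*(-18/7))*147 = -738/7*147 = -15498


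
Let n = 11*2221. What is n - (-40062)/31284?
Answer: 11580901/474 ≈ 24432.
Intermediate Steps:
n = 24431
n - (-40062)/31284 = 24431 - (-40062)/31284 = 24431 - 1*(-607/474) = 24431 + 607/474 = 11580901/474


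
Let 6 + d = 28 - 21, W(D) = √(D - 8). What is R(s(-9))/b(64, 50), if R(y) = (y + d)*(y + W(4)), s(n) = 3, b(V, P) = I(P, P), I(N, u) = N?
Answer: 6/25 + 4*I/25 ≈ 0.24 + 0.16*I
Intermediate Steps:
b(V, P) = P
W(D) = √(-8 + D)
d = 1 (d = -6 + (28 - 21) = -6 + 7 = 1)
R(y) = (1 + y)*(y + 2*I) (R(y) = (y + 1)*(y + √(-8 + 4)) = (1 + y)*(y + √(-4)) = (1 + y)*(y + 2*I))
R(s(-9))/b(64, 50) = (3 + 3² + 2*I + 2*I*3)/50 = (3 + 9 + 2*I + 6*I)*(1/50) = (12 + 8*I)*(1/50) = 6/25 + 4*I/25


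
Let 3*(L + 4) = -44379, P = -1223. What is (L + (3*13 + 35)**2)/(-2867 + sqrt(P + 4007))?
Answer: 26723307/8216905 + 37284*sqrt(174)/8216905 ≈ 3.3121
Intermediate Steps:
L = -14797 (L = -4 + (1/3)*(-44379) = -4 - 14793 = -14797)
(L + (3*13 + 35)**2)/(-2867 + sqrt(P + 4007)) = (-14797 + (3*13 + 35)**2)/(-2867 + sqrt(-1223 + 4007)) = (-14797 + (39 + 35)**2)/(-2867 + sqrt(2784)) = (-14797 + 74**2)/(-2867 + 4*sqrt(174)) = (-14797 + 5476)/(-2867 + 4*sqrt(174)) = -9321/(-2867 + 4*sqrt(174))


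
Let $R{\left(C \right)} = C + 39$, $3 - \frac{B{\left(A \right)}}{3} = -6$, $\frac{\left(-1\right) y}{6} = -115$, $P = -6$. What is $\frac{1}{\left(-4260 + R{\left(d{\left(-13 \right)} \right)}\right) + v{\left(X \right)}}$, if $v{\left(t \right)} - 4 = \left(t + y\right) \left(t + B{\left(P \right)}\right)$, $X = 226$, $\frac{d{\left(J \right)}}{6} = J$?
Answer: $\frac{1}{227453} \approx 4.3965 \cdot 10^{-6}$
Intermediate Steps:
$y = 690$ ($y = \left(-6\right) \left(-115\right) = 690$)
$B{\left(A \right)} = 27$ ($B{\left(A \right)} = 9 - -18 = 9 + 18 = 27$)
$d{\left(J \right)} = 6 J$
$R{\left(C \right)} = 39 + C$
$v{\left(t \right)} = 4 + \left(27 + t\right) \left(690 + t\right)$ ($v{\left(t \right)} = 4 + \left(t + 690\right) \left(t + 27\right) = 4 + \left(690 + t\right) \left(27 + t\right) = 4 + \left(27 + t\right) \left(690 + t\right)$)
$\frac{1}{\left(-4260 + R{\left(d{\left(-13 \right)} \right)}\right) + v{\left(X \right)}} = \frac{1}{\left(-4260 + \left(39 + 6 \left(-13\right)\right)\right) + \left(18634 + 226^{2} + 717 \cdot 226\right)} = \frac{1}{\left(-4260 + \left(39 - 78\right)\right) + \left(18634 + 51076 + 162042\right)} = \frac{1}{\left(-4260 - 39\right) + 231752} = \frac{1}{-4299 + 231752} = \frac{1}{227453}$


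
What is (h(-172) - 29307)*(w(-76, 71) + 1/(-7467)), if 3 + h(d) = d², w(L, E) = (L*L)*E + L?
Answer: 838883698886/7467 ≈ 1.1235e+8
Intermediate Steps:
w(L, E) = L + E*L² (w(L, E) = L²*E + L = E*L² + L = L + E*L²)
h(d) = -3 + d²
(h(-172) - 29307)*(w(-76, 71) + 1/(-7467)) = ((-3 + (-172)²) - 29307)*(-76*(1 + 71*(-76)) + 1/(-7467)) = ((-3 + 29584) - 29307)*(-76*(1 - 5396) - 1/7467) = (29581 - 29307)*(-76*(-5395) - 1/7467) = 274*(410020 - 1/7467) = 274*(3061619339/7467) = 838883698886/7467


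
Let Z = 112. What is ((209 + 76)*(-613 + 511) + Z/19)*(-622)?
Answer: 343479596/19 ≈ 1.8078e+7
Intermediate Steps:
((209 + 76)*(-613 + 511) + Z/19)*(-622) = ((209 + 76)*(-613 + 511) + 112/19)*(-622) = (285*(-102) + 112*(1/19))*(-622) = (-29070 + 112/19)*(-622) = -552218/19*(-622) = 343479596/19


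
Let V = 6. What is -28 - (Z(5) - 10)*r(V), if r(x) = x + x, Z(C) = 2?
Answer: 68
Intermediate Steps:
r(x) = 2*x
-28 - (Z(5) - 10)*r(V) = -28 - (2 - 10)*2*6 = -28 - (-8)*12 = -28 - 1*(-96) = -28 + 96 = 68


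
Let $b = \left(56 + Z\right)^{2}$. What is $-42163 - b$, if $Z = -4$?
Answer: $-44867$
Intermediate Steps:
$b = 2704$ ($b = \left(56 - 4\right)^{2} = 52^{2} = 2704$)
$-42163 - b = -42163 - 2704 = -44867$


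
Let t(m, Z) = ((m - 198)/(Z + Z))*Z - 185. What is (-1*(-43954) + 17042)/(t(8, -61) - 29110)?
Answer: -30498/14695 ≈ -2.0754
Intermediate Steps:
t(m, Z) = -284 + m/2 (t(m, Z) = ((-198 + m)/((2*Z)))*Z - 185 = ((-198 + m)*(1/(2*Z)))*Z - 185 = ((-198 + m)/(2*Z))*Z - 185 = (-99 + m/2) - 185 = -284 + m/2)
(-1*(-43954) + 17042)/(t(8, -61) - 29110) = (-1*(-43954) + 17042)/((-284 + (1/2)*8) - 29110) = (43954 + 17042)/((-284 + 4) - 29110) = 60996/(-280 - 29110) = 60996/(-29390) = 60996*(-1/29390) = -30498/14695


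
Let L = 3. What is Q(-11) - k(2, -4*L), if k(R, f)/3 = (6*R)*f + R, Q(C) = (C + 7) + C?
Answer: 411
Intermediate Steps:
Q(C) = 7 + 2*C (Q(C) = (7 + C) + C = 7 + 2*C)
k(R, f) = 3*R + 18*R*f (k(R, f) = 3*((6*R)*f + R) = 3*(6*R*f + R) = 3*(R + 6*R*f) = 3*R + 18*R*f)
Q(-11) - k(2, -4*L) = (7 + 2*(-11)) - 3*2*(1 + 6*(-4*3)) = (7 - 22) - 3*2*(1 + 6*(-12)) = -15 - 3*2*(1 - 72) = -15 - 3*2*(-71) = -15 - 1*(-426) = -15 + 426 = 411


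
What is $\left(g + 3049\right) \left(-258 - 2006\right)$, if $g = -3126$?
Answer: $174328$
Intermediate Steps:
$\left(g + 3049\right) \left(-258 - 2006\right) = \left(-3126 + 3049\right) \left(-258 - 2006\right) = \left(-77\right) \left(-2264\right) = 174328$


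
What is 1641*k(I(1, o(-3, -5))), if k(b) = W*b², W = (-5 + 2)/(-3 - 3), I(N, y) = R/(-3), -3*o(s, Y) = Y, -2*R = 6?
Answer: 1641/2 ≈ 820.50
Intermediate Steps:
R = -3 (R = -½*6 = -3)
o(s, Y) = -Y/3
I(N, y) = 1 (I(N, y) = -3/(-3) = -3*(-⅓) = 1)
W = ½ (W = -3/(-6) = -3*(-⅙) = ½ ≈ 0.50000)
k(b) = b²/2
1641*k(I(1, o(-3, -5))) = 1641*((½)*1²) = 1641*((½)*1) = 1641*(½) = 1641/2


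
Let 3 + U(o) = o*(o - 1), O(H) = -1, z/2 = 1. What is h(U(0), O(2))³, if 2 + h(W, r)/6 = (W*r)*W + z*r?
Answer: -474552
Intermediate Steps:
z = 2 (z = 2*1 = 2)
U(o) = -3 + o*(-1 + o) (U(o) = -3 + o*(o - 1) = -3 + o*(-1 + o))
h(W, r) = -12 + 12*r + 6*r*W² (h(W, r) = -12 + 6*((W*r)*W + 2*r) = -12 + 6*(r*W² + 2*r) = -12 + 6*(2*r + r*W²) = -12 + (12*r + 6*r*W²) = -12 + 12*r + 6*r*W²)
h(U(0), O(2))³ = (-12 + 12*(-1) + 6*(-1)*(-3 + 0² - 1*0)²)³ = (-12 - 12 + 6*(-1)*(-3 + 0 + 0)²)³ = (-12 - 12 + 6*(-1)*(-3)²)³ = (-12 - 12 + 6*(-1)*9)³ = (-12 - 12 - 54)³ = (-78)³ = -474552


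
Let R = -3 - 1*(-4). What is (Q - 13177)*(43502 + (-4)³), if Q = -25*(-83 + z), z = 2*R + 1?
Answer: -485506526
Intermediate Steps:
R = 1 (R = -3 + 4 = 1)
z = 3 (z = 2*1 + 1 = 2 + 1 = 3)
Q = 2000 (Q = -25*(-83 + 3) = -25*(-80) = 2000)
(Q - 13177)*(43502 + (-4)³) = (2000 - 13177)*(43502 + (-4)³) = -11177*(43502 - 64) = -11177*43438 = -485506526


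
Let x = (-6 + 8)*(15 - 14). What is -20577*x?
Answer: -41154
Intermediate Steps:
x = 2 (x = 2*1 = 2)
-20577*x = -20577*2 = -41154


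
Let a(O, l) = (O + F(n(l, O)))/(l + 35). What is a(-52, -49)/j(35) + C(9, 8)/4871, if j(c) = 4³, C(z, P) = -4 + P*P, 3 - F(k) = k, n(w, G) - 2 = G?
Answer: 48889/4364416 ≈ 0.011202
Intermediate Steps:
n(w, G) = 2 + G
F(k) = 3 - k
C(z, P) = -4 + P²
a(O, l) = 1/(35 + l) (a(O, l) = (O + (3 - (2 + O)))/(l + 35) = (O + (3 + (-2 - O)))/(35 + l) = (O + (1 - O))/(35 + l) = 1/(35 + l))
j(c) = 64
a(-52, -49)/j(35) + C(9, 8)/4871 = 1/((35 - 49)*64) + (-4 + 8²)/4871 = (1/64)/(-14) + (-4 + 64)*(1/4871) = -1/14*1/64 + 60*(1/4871) = -1/896 + 60/4871 = 48889/4364416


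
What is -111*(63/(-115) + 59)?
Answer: -746142/115 ≈ -6488.2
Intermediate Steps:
-111*(63/(-115) + 59) = -111*(63*(-1/115) + 59) = -111*(-63/115 + 59) = -111*6722/115 = -746142/115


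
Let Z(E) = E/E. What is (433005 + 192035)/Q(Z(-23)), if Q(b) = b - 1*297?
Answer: -78130/37 ≈ -2111.6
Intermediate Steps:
Z(E) = 1
Q(b) = -297 + b (Q(b) = b - 297 = -297 + b)
(433005 + 192035)/Q(Z(-23)) = (433005 + 192035)/(-297 + 1) = 625040/(-296) = 625040*(-1/296) = -78130/37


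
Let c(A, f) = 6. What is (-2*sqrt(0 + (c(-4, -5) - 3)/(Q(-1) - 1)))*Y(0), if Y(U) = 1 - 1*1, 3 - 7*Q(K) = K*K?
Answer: 0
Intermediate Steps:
Q(K) = 3/7 - K**2/7 (Q(K) = 3/7 - K*K/7 = 3/7 - K**2/7)
Y(U) = 0 (Y(U) = 1 - 1 = 0)
(-2*sqrt(0 + (c(-4, -5) - 3)/(Q(-1) - 1)))*Y(0) = -2*sqrt(0 + (6 - 3)/((3/7 - 1/7*(-1)**2) - 1))*0 = -2*sqrt(0 + 3/((3/7 - 1/7*1) - 1))*0 = -2*sqrt(0 + 3/((3/7 - 1/7) - 1))*0 = -2*sqrt(0 + 3/(2/7 - 1))*0 = -2*sqrt(0 + 3/(-5/7))*0 = -2*sqrt(0 + 3*(-7/5))*0 = -2*sqrt(0 - 21/5)*0 = -2*I*sqrt(105)/5*0 = 0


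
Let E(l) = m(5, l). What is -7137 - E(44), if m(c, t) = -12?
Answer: -7125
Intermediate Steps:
E(l) = -12
-7137 - E(44) = -7137 - 1*(-12) = -7137 + 12 = -7125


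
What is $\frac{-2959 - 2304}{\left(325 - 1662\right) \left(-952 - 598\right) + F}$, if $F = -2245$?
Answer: $- \frac{5263}{2070105} \approx -0.0025424$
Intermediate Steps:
$\frac{-2959 - 2304}{\left(325 - 1662\right) \left(-952 - 598\right) + F} = \frac{-2959 - 2304}{\left(325 - 1662\right) \left(-952 - 598\right) - 2245} = - \frac{5263}{\left(-1337\right) \left(-1550\right) - 2245} = - \frac{5263}{2072350 - 2245} = - \frac{5263}{2070105}$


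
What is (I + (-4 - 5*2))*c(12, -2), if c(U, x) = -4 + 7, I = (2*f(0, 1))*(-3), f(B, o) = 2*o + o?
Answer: -96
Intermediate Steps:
f(B, o) = 3*o
I = -18 (I = (2*(3*1))*(-3) = (2*3)*(-3) = 6*(-3) = -18)
c(U, x) = 3
(I + (-4 - 5*2))*c(12, -2) = (-18 + (-4 - 5*2))*3 = (-18 + (-4 - 10))*3 = (-18 - 14)*3 = -32*3 = -96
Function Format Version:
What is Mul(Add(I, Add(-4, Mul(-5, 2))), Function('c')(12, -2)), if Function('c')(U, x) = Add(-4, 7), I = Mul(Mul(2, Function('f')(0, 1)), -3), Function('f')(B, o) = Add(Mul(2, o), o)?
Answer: -96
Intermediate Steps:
Function('f')(B, o) = Mul(3, o)
I = -18 (I = Mul(Mul(2, Mul(3, 1)), -3) = Mul(Mul(2, 3), -3) = Mul(6, -3) = -18)
Function('c')(U, x) = 3
Mul(Add(I, Add(-4, Mul(-5, 2))), Function('c')(12, -2)) = Mul(Add(-18, Add(-4, Mul(-5, 2))), 3) = Mul(Add(-18, Add(-4, -10)), 3) = Mul(Add(-18, -14), 3) = Mul(-32, 3) = -96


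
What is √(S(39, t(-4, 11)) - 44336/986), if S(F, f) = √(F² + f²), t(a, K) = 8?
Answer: √(-37816 + 841*√1585)/29 ≈ 2.2701*I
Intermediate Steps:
√(S(39, t(-4, 11)) - 44336/986) = √(√(39² + 8²) - 44336/986) = √(√(1521 + 64) - 44336*1/986) = √(√1585 - 1304/29) = √(-1304/29 + √1585)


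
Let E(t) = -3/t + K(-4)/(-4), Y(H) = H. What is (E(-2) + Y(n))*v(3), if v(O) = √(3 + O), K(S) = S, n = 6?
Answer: 17*√6/2 ≈ 20.821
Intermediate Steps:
E(t) = 1 - 3/t (E(t) = -3/t - 4/(-4) = -3/t - 4*(-¼) = -3/t + 1 = 1 - 3/t)
(E(-2) + Y(n))*v(3) = ((-3 - 2)/(-2) + 6)*√(3 + 3) = (-½*(-5) + 6)*√6 = (5/2 + 6)*√6 = 17*√6/2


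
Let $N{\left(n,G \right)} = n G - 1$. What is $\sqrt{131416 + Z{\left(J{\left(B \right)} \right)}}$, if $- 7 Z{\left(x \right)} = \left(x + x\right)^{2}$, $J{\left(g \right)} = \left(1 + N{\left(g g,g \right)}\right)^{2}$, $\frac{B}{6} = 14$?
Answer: $2 i \sqrt{17630043859610876477354} \approx 2.6556 \cdot 10^{11} i$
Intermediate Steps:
$B = 84$ ($B = 6 \cdot 14 = 84$)
$N{\left(n,G \right)} = -1 + G n$ ($N{\left(n,G \right)} = G n - 1 = -1 + G n$)
$J{\left(g \right)} = g^{6}$ ($J{\left(g \right)} = \left(1 + \left(-1 + g g g\right)\right)^{2} = \left(1 + \left(-1 + g g^{2}\right)\right)^{2} = \left(1 + \left(-1 + g^{3}\right)\right)^{2} = \left(g^{3}\right)^{2} = g^{6}$)
$Z{\left(x \right)} = - \frac{4 x^{2}}{7}$ ($Z{\left(x \right)} = - \frac{\left(x + x\right)^{2}}{7} = - \frac{\left(2 x\right)^{2}}{7} = - \frac{4 x^{2}}{7}$)
$\sqrt{131416 + Z{\left(J{\left(B \right)} \right)}} = \sqrt{131416 - \frac{4 \left(84^{6}\right)^{2}}{7}} = \sqrt{131416 - \frac{4 \cdot 351298031616^{2}}{7}} = \sqrt{131416 - 70520175438443506040832} = \sqrt{-70520175438443505909416} = 2 i \sqrt{17630043859610876477354}$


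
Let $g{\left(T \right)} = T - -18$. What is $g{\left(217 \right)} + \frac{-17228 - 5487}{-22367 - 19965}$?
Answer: $\frac{9970735}{42332} \approx 235.54$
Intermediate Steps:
$g{\left(T \right)} = 18 + T$ ($g{\left(T \right)} = T + 18 = 18 + T$)
$g{\left(217 \right)} + \frac{-17228 - 5487}{-22367 - 19965} = \left(18 + 217\right) + \frac{-17228 - 5487}{-22367 - 19965} = 235 - \frac{22715}{-42332} = 235 - - \frac{22715}{42332} = 235 + \frac{22715}{42332} = \frac{9970735}{42332}$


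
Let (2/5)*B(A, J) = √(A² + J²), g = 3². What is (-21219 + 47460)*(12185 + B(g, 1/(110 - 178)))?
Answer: 319746585 + 131205*√374545/136 ≈ 3.2034e+8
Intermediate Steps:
g = 9
B(A, J) = 5*√(A² + J²)/2
(-21219 + 47460)*(12185 + B(g, 1/(110 - 178))) = (-21219 + 47460)*(12185 + 5*√(9² + (1/(110 - 178))²)/2) = 26241*(12185 + 5*√(81 + (1/(-68))²)/2) = 26241*(12185 + 5*√(81 + (-1/68)²)/2) = 26241*(12185 + 5*√(81 + 1/4624)/2) = 26241*(12185 + 5*√(374545/4624)/2) = 26241*(12185 + 5*(√374545/68)/2) = 26241*(12185 + 5*√374545/136) = 319746585 + 131205*√374545/136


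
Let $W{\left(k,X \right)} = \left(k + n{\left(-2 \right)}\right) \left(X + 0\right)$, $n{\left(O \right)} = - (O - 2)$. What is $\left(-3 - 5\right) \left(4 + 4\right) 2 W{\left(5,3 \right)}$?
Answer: $-3456$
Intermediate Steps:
$n{\left(O \right)} = 2 - O$ ($n{\left(O \right)} = - (-2 + O) = 2 - O$)
$W{\left(k,X \right)} = X \left(4 + k\right)$ ($W{\left(k,X \right)} = \left(k + \left(2 - -2\right)\right) \left(X + 0\right) = \left(k + \left(2 + 2\right)\right) X = \left(k + 4\right) X = \left(4 + k\right) X = X \left(4 + k\right)$)
$\left(-3 - 5\right) \left(4 + 4\right) 2 W{\left(5,3 \right)} = \left(-3 - 5\right) \left(4 + 4\right) 2 \cdot 3 \left(4 + 5\right) = \left(-8\right) 8 \cdot 2 \cdot 3 \cdot 9 = \left(-64\right) 2 \cdot 27 = \left(-128\right) 27 = -3456$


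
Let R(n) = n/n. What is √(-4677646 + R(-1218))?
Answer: I*√4677645 ≈ 2162.8*I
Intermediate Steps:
R(n) = 1
√(-4677646 + R(-1218)) = √(-4677646 + 1) = √(-4677645) = I*√4677645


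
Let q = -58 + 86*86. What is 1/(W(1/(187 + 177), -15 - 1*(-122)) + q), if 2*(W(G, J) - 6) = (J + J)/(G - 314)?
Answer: 114295/839343532 ≈ 0.00013617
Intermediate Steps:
q = 7338 (q = -58 + 7396 = 7338)
W(G, J) = 6 + J/(-314 + G) (W(G, J) = 6 + ((J + J)/(G - 314))/2 = 6 + ((2*J)/(-314 + G))/2 = 6 + (2*J/(-314 + G))/2 = 6 + J/(-314 + G))
1/(W(1/(187 + 177), -15 - 1*(-122)) + q) = 1/((-1884 + (-15 - 1*(-122)) + 6/(187 + 177))/(-314 + 1/(187 + 177)) + 7338) = 1/((-1884 + (-15 + 122) + 6/364)/(-314 + 1/364) + 7338) = 1/((-1884 + 107 + 6*(1/364))/(-314 + 1/364) + 7338) = 1/((-1884 + 107 + 3/182)/(-114295/364) + 7338) = 1/(-364/114295*(-323411/182) + 7338) = 1/(646822/114295 + 7338) = 1/(839343532/114295) = 114295/839343532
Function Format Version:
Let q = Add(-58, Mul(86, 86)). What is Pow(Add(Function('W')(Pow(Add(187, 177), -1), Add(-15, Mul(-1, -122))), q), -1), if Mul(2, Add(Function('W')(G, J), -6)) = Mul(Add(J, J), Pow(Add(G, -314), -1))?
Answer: Rational(114295, 839343532) ≈ 0.00013617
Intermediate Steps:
q = 7338 (q = Add(-58, 7396) = 7338)
Function('W')(G, J) = Add(6, Mul(J, Pow(Add(-314, G), -1))) (Function('W')(G, J) = Add(6, Mul(Rational(1, 2), Mul(Add(J, J), Pow(Add(G, -314), -1)))) = Add(6, Mul(Rational(1, 2), Mul(Mul(2, J), Pow(Add(-314, G), -1)))) = Add(6, Mul(Rational(1, 2), Mul(2, J, Pow(Add(-314, G), -1)))) = Add(6, Mul(J, Pow(Add(-314, G), -1))))
Pow(Add(Function('W')(Pow(Add(187, 177), -1), Add(-15, Mul(-1, -122))), q), -1) = Pow(Add(Mul(Pow(Add(-314, Pow(Add(187, 177), -1)), -1), Add(-1884, Add(-15, Mul(-1, -122)), Mul(6, Pow(Add(187, 177), -1)))), 7338), -1) = Pow(Add(Mul(Pow(Add(-314, Pow(364, -1)), -1), Add(-1884, Add(-15, 122), Mul(6, Pow(364, -1)))), 7338), -1) = Pow(Add(Mul(Pow(Add(-314, Rational(1, 364)), -1), Add(-1884, 107, Mul(6, Rational(1, 364)))), 7338), -1) = Pow(Add(Mul(Pow(Rational(-114295, 364), -1), Add(-1884, 107, Rational(3, 182))), 7338), -1) = Pow(Add(Mul(Rational(-364, 114295), Rational(-323411, 182)), 7338), -1) = Pow(Add(Rational(646822, 114295), 7338), -1) = Pow(Rational(839343532, 114295), -1) = Rational(114295, 839343532)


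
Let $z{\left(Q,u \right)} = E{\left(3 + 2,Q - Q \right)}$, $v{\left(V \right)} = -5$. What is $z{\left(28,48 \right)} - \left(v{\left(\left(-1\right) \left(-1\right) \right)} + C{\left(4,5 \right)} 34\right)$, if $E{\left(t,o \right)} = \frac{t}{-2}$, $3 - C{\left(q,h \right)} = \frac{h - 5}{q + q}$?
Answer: $- \frac{199}{2} \approx -99.5$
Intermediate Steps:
$C{\left(q,h \right)} = 3 - \frac{-5 + h}{2 q}$ ($C{\left(q,h \right)} = 3 - \frac{h - 5}{q + q} = 3 - \frac{-5 + h}{2 q}$)
$E{\left(t,o \right)} = - \frac{t}{2}$ ($E{\left(t,o \right)} = t \left(- \frac{1}{2}\right) = - \frac{t}{2}$)
$z{\left(Q,u \right)} = - \frac{5}{2}$ ($z{\left(Q,u \right)} = - \frac{3 + 2}{2} = \left(- \frac{1}{2}\right) 5 = - \frac{5}{2}$)
$z{\left(28,48 \right)} - \left(v{\left(\left(-1\right) \left(-1\right) \right)} + C{\left(4,5 \right)} 34\right) = - \frac{5}{2} - \left(-5 + \frac{5 - 5 + 6 \cdot 4}{2 \cdot 4} \cdot 34\right) = - \frac{5}{2} - \left(-5 + \frac{1}{2} \cdot \frac{1}{4} \left(5 - 5 + 24\right) 34\right) = - \frac{5}{2} - \left(-5 + \frac{1}{2} \cdot \frac{1}{4} \cdot 24 \cdot 34\right) = - \frac{5}{2} - \left(-5 + 3 \cdot 34\right) = - \frac{5}{2} - \left(-5 + 102\right) = - \frac{5}{2} - 97 = - \frac{199}{2}$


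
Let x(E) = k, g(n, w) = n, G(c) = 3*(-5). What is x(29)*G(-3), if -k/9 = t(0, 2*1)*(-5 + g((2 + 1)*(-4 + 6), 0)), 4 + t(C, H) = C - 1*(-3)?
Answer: -135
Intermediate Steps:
t(C, H) = -1 + C (t(C, H) = -4 + (C - 1*(-3)) = -4 + (C + 3) = -4 + (3 + C) = -1 + C)
G(c) = -15
k = 9 (k = -9*(-1 + 0)*(-5 + (2 + 1)*(-4 + 6)) = -(-9)*(-5 + 3*2) = -(-9)*(-5 + 6) = -(-9) = -9*(-1) = 9)
x(E) = 9
x(29)*G(-3) = 9*(-15) = -135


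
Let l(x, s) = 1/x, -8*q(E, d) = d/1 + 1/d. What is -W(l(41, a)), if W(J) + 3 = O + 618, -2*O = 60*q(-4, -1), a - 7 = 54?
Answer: -1215/2 ≈ -607.50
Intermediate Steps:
a = 61 (a = 7 + 54 = 61)
q(E, d) = -d/8 - 1/(8*d) (q(E, d) = -(d/1 + 1/d)/8 = -(d*1 + 1/d)/8 = -(d + 1/d)/8 = -d/8 - 1/(8*d))
O = -15/2 (O = -30*(1/8)*(-1 - 1*(-1)**2)/(-1) = -30*(1/8)*(-1)*(-1 - 1*1) = -30*(1/8)*(-1)*(-1 - 1) = -30*(1/8)*(-1)*(-2) = -30/4 = -1/2*15 = -15/2 ≈ -7.5000)
W(J) = 1215/2 (W(J) = -3 + (-15/2 + 618) = -3 + 1221/2 = 1215/2)
-W(l(41, a)) = -1*1215/2 = -1215/2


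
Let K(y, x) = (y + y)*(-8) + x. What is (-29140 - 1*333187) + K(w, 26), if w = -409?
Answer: -355757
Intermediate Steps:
K(y, x) = x - 16*y (K(y, x) = (2*y)*(-8) + x = -16*y + x = x - 16*y)
(-29140 - 1*333187) + K(w, 26) = (-29140 - 1*333187) + (26 - 16*(-409)) = (-29140 - 333187) + (26 + 6544) = -362327 + 6570 = -355757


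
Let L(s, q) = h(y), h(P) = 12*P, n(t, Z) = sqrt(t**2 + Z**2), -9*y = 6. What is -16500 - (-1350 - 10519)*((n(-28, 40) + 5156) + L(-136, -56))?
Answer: 61085112 + 47476*sqrt(149) ≈ 6.1665e+7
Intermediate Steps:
y = -2/3 (y = -1/9*6 = -2/3 ≈ -0.66667)
n(t, Z) = sqrt(Z**2 + t**2)
L(s, q) = -8 (L(s, q) = 12*(-2/3) = -8)
-16500 - (-1350 - 10519)*((n(-28, 40) + 5156) + L(-136, -56)) = -16500 - (-1350 - 10519)*((sqrt(40**2 + (-28)**2) + 5156) - 8) = -16500 - (-11869)*((sqrt(1600 + 784) + 5156) - 8) = -16500 - (-11869)*((sqrt(2384) + 5156) - 8) = -16500 - (-11869)*((4*sqrt(149) + 5156) - 8) = -16500 - (-11869)*((5156 + 4*sqrt(149)) - 8) = -16500 - (-11869)*(5148 + 4*sqrt(149)) = -16500 - (-61101612 - 47476*sqrt(149)) = -16500 + (61101612 + 47476*sqrt(149)) = 61085112 + 47476*sqrt(149)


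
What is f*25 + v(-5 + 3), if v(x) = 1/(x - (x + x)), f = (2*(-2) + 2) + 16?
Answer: 701/2 ≈ 350.50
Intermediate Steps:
f = 14 (f = (-4 + 2) + 16 = -2 + 16 = 14)
v(x) = -1/x (v(x) = 1/(x - 2*x) = 1/(-x) = -1/x)
f*25 + v(-5 + 3) = 14*25 - 1/(-5 + 3) = 350 - 1/(-2) = 350 - 1*(-½) = 350 + ½ = 701/2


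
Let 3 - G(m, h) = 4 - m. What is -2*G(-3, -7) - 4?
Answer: 4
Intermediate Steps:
G(m, h) = -1 + m (G(m, h) = 3 - (4 - m) = 3 + (-4 + m) = -1 + m)
-2*G(-3, -7) - 4 = -2*(-1 - 3) - 4 = -2*(-4) - 4 = 8 - 4 = 4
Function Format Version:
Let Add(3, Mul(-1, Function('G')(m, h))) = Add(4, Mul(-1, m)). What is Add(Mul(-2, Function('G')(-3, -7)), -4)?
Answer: 4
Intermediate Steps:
Function('G')(m, h) = Add(-1, m) (Function('G')(m, h) = Add(3, Mul(-1, Add(4, Mul(-1, m)))) = Add(3, Add(-4, m)) = Add(-1, m))
Add(Mul(-2, Function('G')(-3, -7)), -4) = Add(Mul(-2, Add(-1, -3)), -4) = Add(Mul(-2, -4), -4) = Add(8, -4) = 4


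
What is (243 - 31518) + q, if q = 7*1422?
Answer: -21321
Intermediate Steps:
q = 9954
(243 - 31518) + q = (243 - 31518) + 9954 = -31275 + 9954 = -21321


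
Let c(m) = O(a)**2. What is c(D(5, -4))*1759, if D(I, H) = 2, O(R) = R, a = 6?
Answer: 63324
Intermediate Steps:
c(m) = 36 (c(m) = 6**2 = 36)
c(D(5, -4))*1759 = 36*1759 = 63324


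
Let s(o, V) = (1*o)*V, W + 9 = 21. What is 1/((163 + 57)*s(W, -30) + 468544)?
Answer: 1/389344 ≈ 2.5684e-6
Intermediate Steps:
W = 12 (W = -9 + 21 = 12)
s(o, V) = V*o (s(o, V) = o*V = V*o)
1/((163 + 57)*s(W, -30) + 468544) = 1/((163 + 57)*(-30*12) + 468544) = 1/(220*(-360) + 468544) = 1/(-79200 + 468544) = 1/389344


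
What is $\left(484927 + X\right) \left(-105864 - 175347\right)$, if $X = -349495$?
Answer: $-38084968152$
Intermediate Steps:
$\left(484927 + X\right) \left(-105864 - 175347\right) = \left(484927 - 349495\right) \left(-105864 - 175347\right) = 135432 \left(-281211\right) = -38084968152$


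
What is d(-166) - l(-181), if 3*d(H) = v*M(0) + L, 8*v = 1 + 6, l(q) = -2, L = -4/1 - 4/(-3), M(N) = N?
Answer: 10/9 ≈ 1.1111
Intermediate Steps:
L = -8/3 (L = -4*1 - 4*(-⅓) = -4 + 4/3 = -8/3 ≈ -2.6667)
v = 7/8 (v = (1 + 6)/8 = (⅛)*7 = 7/8 ≈ 0.87500)
d(H) = -8/9 (d(H) = ((7/8)*0 - 8/3)/3 = (0 - 8/3)/3 = (⅓)*(-8/3) = -8/9)
d(-166) - l(-181) = -8/9 - 1*(-2) = -8/9 + 2 = 10/9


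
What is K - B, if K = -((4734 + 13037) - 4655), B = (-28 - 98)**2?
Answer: -28992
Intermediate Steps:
B = 15876 (B = (-126)**2 = 15876)
K = -13116 (K = -(17771 - 4655) = -1*13116 = -13116)
K - B = -13116 - 1*15876 = -13116 - 15876 = -28992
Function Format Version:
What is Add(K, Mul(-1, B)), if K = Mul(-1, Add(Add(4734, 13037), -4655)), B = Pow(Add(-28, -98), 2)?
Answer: -28992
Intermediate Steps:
B = 15876 (B = Pow(-126, 2) = 15876)
K = -13116 (K = Mul(-1, Add(17771, -4655)) = Mul(-1, 13116) = -13116)
Add(K, Mul(-1, B)) = Add(-13116, Mul(-1, 15876)) = Add(-13116, -15876) = -28992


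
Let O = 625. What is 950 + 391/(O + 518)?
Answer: 1086241/1143 ≈ 950.34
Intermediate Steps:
950 + 391/(O + 518) = 950 + 391/(625 + 518) = 950 + 391/1143 = 1086241/1143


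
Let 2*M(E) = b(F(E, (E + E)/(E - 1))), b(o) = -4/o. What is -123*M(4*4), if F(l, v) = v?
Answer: 1845/16 ≈ 115.31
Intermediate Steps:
M(E) = -(-1 + E)/E (M(E) = (-4*(E - 1)/(E + E))/2 = (-4*(-1 + E)/(2*E))/2 = (-2*(-1 + E)/E)/2 = -(-1 + E)/E)
-123*M(4*4) = -123*(1 - 4*4)/(4*4) = -123*(1 - 1*16)/16 = -123*(1 - 16)/16 = -123*(-15)/16 = -123*(-15/16) = 1845/16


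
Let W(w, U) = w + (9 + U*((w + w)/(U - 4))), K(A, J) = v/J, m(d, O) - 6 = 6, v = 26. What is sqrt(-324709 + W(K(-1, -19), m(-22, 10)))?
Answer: 2*I*sqrt(29304669)/19 ≈ 569.83*I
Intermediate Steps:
m(d, O) = 12 (m(d, O) = 6 + 6 = 12)
K(A, J) = 26/J
W(w, U) = 9 + w + 2*U*w/(-4 + U) (W(w, U) = w + (9 + U*((2*w)/(-4 + U))) = w + (9 + U*(2*w/(-4 + U))) = w + (9 + 2*U*w/(-4 + U)) = 9 + w + 2*U*w/(-4 + U))
sqrt(-324709 + W(K(-1, -19), m(-22, 10))) = sqrt(-324709 + (-36 - 104/(-19) + 9*12 + 3*12*(26/(-19)))/(-4 + 12)) = sqrt(-324709 + (-36 - 104*(-1)/19 + 108 + 3*12*(26*(-1/19)))/8) = sqrt(-324709 + (-36 - 4*(-26/19) + 108 + 3*12*(-26/19))/8) = sqrt(-324709 + (-36 + 104/19 + 108 - 936/19)/8) = sqrt(-324709 + (1/8)*(536/19)) = sqrt(-324709 + 67/19) = sqrt(-6169404/19) = 2*I*sqrt(29304669)/19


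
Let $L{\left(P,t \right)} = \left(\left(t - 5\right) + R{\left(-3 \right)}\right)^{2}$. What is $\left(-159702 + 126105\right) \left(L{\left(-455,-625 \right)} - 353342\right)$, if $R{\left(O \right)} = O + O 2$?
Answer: $-1847129463$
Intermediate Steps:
$R{\left(O \right)} = 3 O$ ($R{\left(O \right)} = O + 2 O = 3 O$)
$L{\left(P,t \right)} = \left(-14 + t\right)^{2}$ ($L{\left(P,t \right)} = \left(\left(t - 5\right) + 3 \left(-3\right)\right)^{2} = \left(\left(-5 + t\right) - 9\right)^{2} = \left(-14 + t\right)^{2}$)
$\left(-159702 + 126105\right) \left(L{\left(-455,-625 \right)} - 353342\right) = \left(-159702 + 126105\right) \left(\left(-14 - 625\right)^{2} - 353342\right) = - 33597 \left(\left(-639\right)^{2} - 353342\right) = - 33597 \left(408321 - 353342\right) = \left(-33597\right) 54979 = -1847129463$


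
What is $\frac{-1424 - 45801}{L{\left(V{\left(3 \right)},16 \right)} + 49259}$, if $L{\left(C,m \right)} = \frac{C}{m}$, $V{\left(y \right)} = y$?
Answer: $- \frac{755600}{788147} \approx -0.9587$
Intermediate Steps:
$\frac{-1424 - 45801}{L{\left(V{\left(3 \right)},16 \right)} + 49259} = \frac{-1424 - 45801}{\frac{3}{16} + 49259} = - \frac{47225}{3 \cdot \frac{1}{16} + 49259} = - \frac{47225}{\frac{3}{16} + 49259} = - \frac{47225}{\frac{788147}{16}} = \left(-47225\right) \frac{16}{788147} = - \frac{755600}{788147}$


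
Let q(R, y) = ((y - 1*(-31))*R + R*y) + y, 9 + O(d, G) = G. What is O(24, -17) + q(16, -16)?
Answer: -58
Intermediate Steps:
O(d, G) = -9 + G
q(R, y) = y + R*y + R*(31 + y) (q(R, y) = ((y + 31)*R + R*y) + y = ((31 + y)*R + R*y) + y = (R*(31 + y) + R*y) + y = (R*y + R*(31 + y)) + y = y + R*y + R*(31 + y))
O(24, -17) + q(16, -16) = (-9 - 17) + (-16 + 31*16 + 2*16*(-16)) = -26 + (-16 + 496 - 512) = -26 - 32 = -58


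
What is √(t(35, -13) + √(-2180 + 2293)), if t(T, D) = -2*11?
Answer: √(-22 + √113) ≈ 3.3719*I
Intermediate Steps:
t(T, D) = -22
√(t(35, -13) + √(-2180 + 2293)) = √(-22 + √(-2180 + 2293)) = √(-22 + √113)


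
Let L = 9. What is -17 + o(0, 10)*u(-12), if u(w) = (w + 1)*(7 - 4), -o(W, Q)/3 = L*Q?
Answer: 8893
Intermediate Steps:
o(W, Q) = -27*Q
u(w) = 3 + 3*w (u(w) = (1 + w)*3 = 3 + 3*w)
-17 + o(0, 10)*u(-12) = -17 + (-27*10)*(3 + 3*(-12)) = -17 - 270*(3 - 36) = -17 - 270*(-33) = -17 + 8910 = 8893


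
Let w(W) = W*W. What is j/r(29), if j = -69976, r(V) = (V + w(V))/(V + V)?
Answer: -69976/15 ≈ -4665.1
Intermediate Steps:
w(W) = W²
r(V) = (V + V²)/(2*V) (r(V) = (V + V²)/(V + V) = (V + V²)/((2*V)) = (V + V²)*(1/(2*V)) = (V + V²)/(2*V))
j/r(29) = -69976/(½ + (½)*29) = -69976/(½ + 29/2) = -69976/15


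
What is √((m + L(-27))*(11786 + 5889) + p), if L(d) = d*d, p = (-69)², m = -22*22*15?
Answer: 2*I*√28857666 ≈ 10744.0*I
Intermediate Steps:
m = -7260 (m = -484*15 = -7260)
p = 4761
L(d) = d²
√((m + L(-27))*(11786 + 5889) + p) = √((-7260 + (-27)²)*(11786 + 5889) + 4761) = √((-7260 + 729)*17675 + 4761) = √(-6531*17675 + 4761) = √(-115435425 + 4761) = √(-115430664) = 2*I*√28857666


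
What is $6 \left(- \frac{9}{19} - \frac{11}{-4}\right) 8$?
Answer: $\frac{2076}{19} \approx 109.26$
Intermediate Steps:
$6 \left(- \frac{9}{19} - \frac{11}{-4}\right) 8 = 6 \left(\left(-9\right) \frac{1}{19} - - \frac{11}{4}\right) 8 = 6 \left(- \frac{9}{19} + \frac{11}{4}\right) 8 = 6 \cdot \frac{173}{76} \cdot 8 = \frac{519}{38} \cdot 8 = \frac{2076}{19}$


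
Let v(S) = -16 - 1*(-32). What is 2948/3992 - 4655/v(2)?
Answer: -2316949/7984 ≈ -290.20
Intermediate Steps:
v(S) = 16 (v(S) = -16 + 32 = 16)
2948/3992 - 4655/v(2) = 2948/3992 - 4655/16 = 2948*(1/3992) - 4655*1/16 = 737/998 - 4655/16 = -2316949/7984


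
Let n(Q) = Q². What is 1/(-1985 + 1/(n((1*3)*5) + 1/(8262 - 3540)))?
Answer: -1062451/2108960513 ≈ -0.00050378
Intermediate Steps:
1/(-1985 + 1/(n((1*3)*5) + 1/(8262 - 3540))) = 1/(-1985 + 1/(((1*3)*5)² + 1/(8262 - 3540))) = 1/(-1985 + 1/((3*5)² + 1/4722)) = 1/(-1985 + 1/(15² + 1/4722)) = 1/(-1985 + 1/(225 + 1/4722)) = 1/(-1985 + 1/(1062451/4722)) = 1/(-1985 + 4722/1062451) = 1/(-2108960513/1062451) = -1062451/2108960513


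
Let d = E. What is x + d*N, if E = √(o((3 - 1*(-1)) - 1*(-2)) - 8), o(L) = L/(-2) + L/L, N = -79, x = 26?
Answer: 26 - 79*I*√10 ≈ 26.0 - 249.82*I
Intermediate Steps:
o(L) = 1 - L/2 (o(L) = L*(-½) + 1 = -L/2 + 1 = 1 - L/2)
E = I*√10 (E = √((1 - ((3 - 1*(-1)) - 1*(-2))/2) - 8) = √((1 - ((3 + 1) + 2)/2) - 8) = √((1 - (4 + 2)/2) - 8) = √((1 - ½*6) - 8) = √((1 - 3) - 8) = √(-2 - 8) = √(-10) = I*√10 ≈ 3.1623*I)
d = I*√10 ≈ 3.1623*I
x + d*N = 26 + (I*√10)*(-79) = 26 - 79*I*√10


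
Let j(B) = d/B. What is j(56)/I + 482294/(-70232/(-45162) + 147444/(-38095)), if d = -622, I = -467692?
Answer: -6929867287624171169/33267749485616 ≈ -2.0831e+5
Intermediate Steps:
j(B) = -622/B
j(56)/I + 482294/(-70232/(-45162) + 147444/(-38095)) = -622/56/(-467692) + 482294/(-70232/(-45162) + 147444/(-38095)) = -622*1/56*(-1/467692) + 482294/(-70232*(-1/45162) + 147444*(-1/38095)) = -311/28*(-1/467692) + 482294/(35116/22581 - 147444/38095) = 311/13095376 + 482294/(-1991688944/860223195) = 311/13095376 + 482294*(-860223195/1991688944) = 311/13095376 - 207440242804665/995844472 = -6929867287624171169/33267749485616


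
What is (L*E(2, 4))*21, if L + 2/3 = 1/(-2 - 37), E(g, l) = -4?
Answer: 756/13 ≈ 58.154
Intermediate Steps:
L = -9/13 (L = -⅔ + 1/(-2 - 37) = -⅔ + 1/(-39) = -⅔ - 1/39 = -9/13 ≈ -0.69231)
(L*E(2, 4))*21 = -9/13*(-4)*21 = (36/13)*21 = 756/13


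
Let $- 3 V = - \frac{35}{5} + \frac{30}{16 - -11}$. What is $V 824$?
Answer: $\frac{43672}{27} \approx 1617.5$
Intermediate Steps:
$V = \frac{53}{27}$ ($V = - \frac{- \frac{35}{5} + \frac{30}{16 - -11}}{3} = - \frac{\left(-35\right) \frac{1}{5} + \frac{30}{16 + 11}}{3} = - \frac{-7 + \frac{30}{27}}{3} = - \frac{-7 + 30 \cdot \frac{1}{27}}{3} = - \frac{-7 + \frac{10}{9}}{3} = \left(- \frac{1}{3}\right) \left(- \frac{53}{9}\right) = \frac{53}{27} \approx 1.963$)
$V 824 = \frac{53}{27} \cdot 824 = \frac{43672}{27}$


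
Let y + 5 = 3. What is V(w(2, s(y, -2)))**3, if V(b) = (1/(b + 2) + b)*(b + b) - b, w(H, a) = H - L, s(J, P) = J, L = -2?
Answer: 681472/27 ≈ 25240.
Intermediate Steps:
y = -2 (y = -5 + 3 = -2)
w(H, a) = 2 + H (w(H, a) = H - 1*(-2) = H + 2 = 2 + H)
V(b) = -b + 2*b*(b + 1/(2 + b)) (V(b) = (1/(2 + b) + b)*(2*b) - b = (b + 1/(2 + b))*(2*b) - b = 2*b*(b + 1/(2 + b)) - b = -b + 2*b*(b + 1/(2 + b)))
V(w(2, s(y, -2)))**3 = ((2 + 2)**2*(3 + 2*(2 + 2))/(2 + (2 + 2)))**3 = (4**2*(3 + 2*4)/(2 + 4))**3 = (16*(3 + 8)/6)**3 = (16*(1/6)*11)**3 = (88/3)**3 = 681472/27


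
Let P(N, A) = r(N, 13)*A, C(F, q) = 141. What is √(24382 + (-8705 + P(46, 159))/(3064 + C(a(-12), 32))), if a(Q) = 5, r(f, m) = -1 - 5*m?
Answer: √250390980755/3205 ≈ 156.13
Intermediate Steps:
P(N, A) = -66*A (P(N, A) = (-1 - 5*13)*A = (-1 - 65)*A = -66*A)
√(24382 + (-8705 + P(46, 159))/(3064 + C(a(-12), 32))) = √(24382 + (-8705 - 66*159)/(3064 + 141)) = √(24382 + (-8705 - 10494)/3205) = √(24382 - 19199*1/3205) = √(24382 - 19199/3205) = √(78125111/3205) = √250390980755/3205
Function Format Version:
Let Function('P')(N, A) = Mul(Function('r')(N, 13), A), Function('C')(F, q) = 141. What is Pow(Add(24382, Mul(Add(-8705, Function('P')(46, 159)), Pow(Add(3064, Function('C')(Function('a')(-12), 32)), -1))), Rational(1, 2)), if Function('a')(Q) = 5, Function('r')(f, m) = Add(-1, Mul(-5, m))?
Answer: Mul(Rational(1, 3205), Pow(250390980755, Rational(1, 2))) ≈ 156.13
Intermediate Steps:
Function('P')(N, A) = Mul(-66, A) (Function('P')(N, A) = Mul(Add(-1, Mul(-5, 13)), A) = Mul(Add(-1, -65), A) = Mul(-66, A))
Pow(Add(24382, Mul(Add(-8705, Function('P')(46, 159)), Pow(Add(3064, Function('C')(Function('a')(-12), 32)), -1))), Rational(1, 2)) = Pow(Add(24382, Mul(Add(-8705, Mul(-66, 159)), Pow(Add(3064, 141), -1))), Rational(1, 2)) = Pow(Add(24382, Mul(Add(-8705, -10494), Pow(3205, -1))), Rational(1, 2)) = Pow(Add(24382, Mul(-19199, Rational(1, 3205))), Rational(1, 2)) = Pow(Add(24382, Rational(-19199, 3205)), Rational(1, 2)) = Pow(Rational(78125111, 3205), Rational(1, 2)) = Mul(Rational(1, 3205), Pow(250390980755, Rational(1, 2)))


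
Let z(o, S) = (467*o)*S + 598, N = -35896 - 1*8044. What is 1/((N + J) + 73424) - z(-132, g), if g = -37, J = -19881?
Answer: -21908533877/9603 ≈ -2.2814e+6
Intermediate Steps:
N = -43940 (N = -35896 - 8044 = -43940)
z(o, S) = 598 + 467*S*o (z(o, S) = 467*S*o + 598 = 598 + 467*S*o)
1/((N + J) + 73424) - z(-132, g) = 1/((-43940 - 19881) + 73424) - (598 + 467*(-37)*(-132)) = 1/(-63821 + 73424) - (598 + 2280828) = 1/9603 - 1*2281426 = 1/9603 - 2281426 = -21908533877/9603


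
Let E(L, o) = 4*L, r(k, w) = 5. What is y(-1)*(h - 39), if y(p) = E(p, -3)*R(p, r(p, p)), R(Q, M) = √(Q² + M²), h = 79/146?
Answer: 11230*√26/73 ≈ 784.41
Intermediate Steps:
h = 79/146 (h = 79*(1/146) = 79/146 ≈ 0.54110)
R(Q, M) = √(M² + Q²)
y(p) = 4*p*√(25 + p²) (y(p) = (4*p)*√(5² + p²) = (4*p)*√(25 + p²) = 4*p*√(25 + p²))
y(-1)*(h - 39) = (4*(-1)*√(25 + (-1)²))*(79/146 - 39) = (4*(-1)*√(25 + 1))*(-5615/146) = (4*(-1)*√26)*(-5615/146) = -4*√26*(-5615/146) = 11230*√26/73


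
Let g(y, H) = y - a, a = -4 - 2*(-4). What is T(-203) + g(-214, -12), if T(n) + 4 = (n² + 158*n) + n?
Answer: 8710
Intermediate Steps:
T(n) = -4 + n² + 159*n (T(n) = -4 + ((n² + 158*n) + n) = -4 + (n² + 159*n) = -4 + n² + 159*n)
a = 4 (a = -4 + 8 = 4)
g(y, H) = -4 + y (g(y, H) = y - 1*4 = y - 4 = -4 + y)
T(-203) + g(-214, -12) = (-4 + (-203)² + 159*(-203)) + (-4 - 214) = (-4 + 41209 - 32277) - 218 = 8928 - 218 = 8710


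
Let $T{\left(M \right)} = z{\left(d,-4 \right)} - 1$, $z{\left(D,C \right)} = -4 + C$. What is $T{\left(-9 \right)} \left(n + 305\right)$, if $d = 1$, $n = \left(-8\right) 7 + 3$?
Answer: $-2268$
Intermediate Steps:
$n = -53$ ($n = -56 + 3 = -53$)
$T{\left(M \right)} = -9$ ($T{\left(M \right)} = \left(-4 - 4\right) - 1 = -8 - 1 = -9$)
$T{\left(-9 \right)} \left(n + 305\right) = - 9 \left(-53 + 305\right) = \left(-9\right) 252 = -2268$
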